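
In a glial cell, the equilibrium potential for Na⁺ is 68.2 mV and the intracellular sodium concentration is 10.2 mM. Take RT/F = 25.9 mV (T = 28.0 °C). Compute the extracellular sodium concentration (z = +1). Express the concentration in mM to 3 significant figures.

142 mM

Nernst: E = (25.9/1) · ln([out]/[in]), so ln([out]/[in]) = 68.2 × 1 / 25.9 = 2.6332.
[out]/[in] = e^(2.6332) = 13.92.
[out] = 13.92 × 10.2 = 142 mM.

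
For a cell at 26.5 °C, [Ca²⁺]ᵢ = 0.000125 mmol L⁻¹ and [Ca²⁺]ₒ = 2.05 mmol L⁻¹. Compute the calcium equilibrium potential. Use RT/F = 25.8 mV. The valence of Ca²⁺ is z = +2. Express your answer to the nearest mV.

125 mV

E = (25.8/z) · ln([Ca²⁺]_out/[Ca²⁺]_in) with z = +2.
= (25.8/2) · ln(2.05/0.000125) = 12.90 · ln(1.64e+04)
= 12.90 · (9.7050) = 125.19 mV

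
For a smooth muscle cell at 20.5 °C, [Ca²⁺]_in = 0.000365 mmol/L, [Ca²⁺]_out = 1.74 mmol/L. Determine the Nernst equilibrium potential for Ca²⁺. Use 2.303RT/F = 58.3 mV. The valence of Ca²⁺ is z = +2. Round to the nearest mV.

E = (58.3/z) · log₁₀([Ca²⁺]_out/[Ca²⁺]_in) with z = +2.
= (58.3/2) · log₁₀(1.74/0.000365) = 29.15 · log₁₀(4767)
= 29.15 · (3.6783) = 107.22 mV

107 mV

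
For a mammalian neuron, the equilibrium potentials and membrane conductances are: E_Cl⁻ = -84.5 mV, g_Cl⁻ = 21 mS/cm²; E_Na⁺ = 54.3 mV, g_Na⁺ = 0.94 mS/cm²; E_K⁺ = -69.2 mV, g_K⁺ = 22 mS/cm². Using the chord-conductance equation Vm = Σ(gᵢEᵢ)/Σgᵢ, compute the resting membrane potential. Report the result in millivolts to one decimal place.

Σ gᵢEᵢ = 21·(-84.5) + 0.94·(54.3) + 22·(-69.2) = -3245.86
Σ gᵢ = 21 + 0.94 + 22 = 43.94
Vm = -3245.86 / 43.94 = -73.87 mV

-73.9 mV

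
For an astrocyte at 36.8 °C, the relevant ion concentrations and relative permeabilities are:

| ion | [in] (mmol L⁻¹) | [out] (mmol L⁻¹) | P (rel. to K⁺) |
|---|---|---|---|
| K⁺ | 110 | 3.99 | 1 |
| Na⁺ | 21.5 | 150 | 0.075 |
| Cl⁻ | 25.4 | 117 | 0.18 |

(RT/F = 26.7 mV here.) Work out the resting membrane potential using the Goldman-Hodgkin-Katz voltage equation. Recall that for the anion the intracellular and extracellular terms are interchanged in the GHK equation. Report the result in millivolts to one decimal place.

-50.8 mV

Vm = 26.7 · ln[(Σ P·[cation]ₒ + Σ P·[anion]ᵢ) / (Σ P·[cation]ᵢ + Σ P·[anion]ₒ)]
Numerator = 1×3.99 + 0.075×150 + 0.18×25.4 = 19.81
Denominator = 1×110 + 0.075×21.5 + 0.18×117 = 132.7
Vm = 26.7 · ln(0.14933) = 26.7 × (-1.9016) = -50.77 mV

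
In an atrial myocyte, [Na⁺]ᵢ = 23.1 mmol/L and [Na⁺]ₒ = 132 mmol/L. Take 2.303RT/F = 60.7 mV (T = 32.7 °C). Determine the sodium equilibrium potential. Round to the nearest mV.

46 mV

E = (60.7/z) · log₁₀([Na⁺]_out/[Na⁺]_in) with z = +1.
= (60.7/1) · log₁₀(132/23.1) = 60.70 · log₁₀(5.714)
= 60.70 · (0.7570) = 45.95 mV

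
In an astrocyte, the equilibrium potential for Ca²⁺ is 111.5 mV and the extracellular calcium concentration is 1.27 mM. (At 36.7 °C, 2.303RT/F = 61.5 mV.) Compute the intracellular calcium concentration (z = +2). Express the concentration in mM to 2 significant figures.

0.00030 mM

Nernst: E = (61.5/2) · log₁₀([out]/[in]), so log₁₀([out]/[in]) = 111.5 × 2 / 61.5 = 3.6260.
[out]/[in] = 10^(3.6260) = 4227.
[in] = 1.27 / 4227 = 0.0003005 mM.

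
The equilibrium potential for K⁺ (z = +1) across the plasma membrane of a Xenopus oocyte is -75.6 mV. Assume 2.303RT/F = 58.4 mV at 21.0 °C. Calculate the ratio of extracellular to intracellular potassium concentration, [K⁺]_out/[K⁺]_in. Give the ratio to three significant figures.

0.0508

log₁₀([out]/[in]) = E·z/(58.4) = -75.6 × 1 / 58.4 = -1.2945
[out]/[in] = 10^(-1.2945) = 0.05076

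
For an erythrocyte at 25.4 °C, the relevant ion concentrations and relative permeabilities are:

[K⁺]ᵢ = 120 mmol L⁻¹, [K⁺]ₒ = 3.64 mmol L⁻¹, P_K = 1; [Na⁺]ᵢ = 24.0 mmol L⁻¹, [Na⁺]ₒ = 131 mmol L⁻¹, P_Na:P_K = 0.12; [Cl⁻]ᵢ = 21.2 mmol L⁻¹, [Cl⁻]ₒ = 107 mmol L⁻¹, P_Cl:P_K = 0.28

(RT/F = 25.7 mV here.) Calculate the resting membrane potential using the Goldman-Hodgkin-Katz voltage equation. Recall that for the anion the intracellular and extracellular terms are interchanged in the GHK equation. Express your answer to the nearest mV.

-46 mV

Vm = 25.7 · ln[(Σ P·[cation]ₒ + Σ P·[anion]ᵢ) / (Σ P·[cation]ᵢ + Σ P·[anion]ₒ)]
Numerator = 1×3.64 + 0.12×131 + 0.28×21.2 = 25.3
Denominator = 1×120 + 0.12×24.0 + 0.28×107 = 152.8
Vm = 25.7 · ln(0.16551) = 25.7 × (-1.7987) = -46.23 mV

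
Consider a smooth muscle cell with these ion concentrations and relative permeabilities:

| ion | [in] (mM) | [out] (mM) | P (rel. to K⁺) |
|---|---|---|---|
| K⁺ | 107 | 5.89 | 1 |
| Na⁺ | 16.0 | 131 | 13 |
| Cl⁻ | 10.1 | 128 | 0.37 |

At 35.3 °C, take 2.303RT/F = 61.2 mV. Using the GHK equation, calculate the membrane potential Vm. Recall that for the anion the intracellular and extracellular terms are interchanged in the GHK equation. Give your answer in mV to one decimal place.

41.3 mV

Vm = 61.2 · log₁₀[(Σ P·[cation]ₒ + Σ P·[anion]ᵢ) / (Σ P·[cation]ᵢ + Σ P·[anion]ₒ)]
Numerator = 1×5.89 + 13×131 + 0.37×10.1 = 1713
Denominator = 1×107 + 13×16.0 + 0.37×128 = 362.4
Vm = 61.2 · log₁₀(4.7263) = 61.2 × (0.6745) = 41.28 mV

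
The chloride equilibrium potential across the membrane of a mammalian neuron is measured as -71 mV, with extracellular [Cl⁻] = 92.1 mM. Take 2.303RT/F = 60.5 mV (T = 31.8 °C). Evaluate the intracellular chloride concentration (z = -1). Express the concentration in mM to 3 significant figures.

6.18 mM

Nernst: E = (60.5/-1) · log₁₀([out]/[in]), so log₁₀([out]/[in]) = -71.0 × -1 / 60.5 = 1.1736.
[out]/[in] = 10^(1.1736) = 14.91.
[in] = 92.1 / 14.91 = 6.176 mM.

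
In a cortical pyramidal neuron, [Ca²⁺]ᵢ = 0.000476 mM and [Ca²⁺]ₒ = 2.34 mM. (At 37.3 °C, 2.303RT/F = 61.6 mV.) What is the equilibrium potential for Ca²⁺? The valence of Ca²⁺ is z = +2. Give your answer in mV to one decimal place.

E = (61.6/z) · log₁₀([Ca²⁺]_out/[Ca²⁺]_in) with z = +2.
= (61.6/2) · log₁₀(2.34/0.000476) = 30.80 · log₁₀(4916)
= 30.80 · (3.6916) = 113.70 mV

113.7 mV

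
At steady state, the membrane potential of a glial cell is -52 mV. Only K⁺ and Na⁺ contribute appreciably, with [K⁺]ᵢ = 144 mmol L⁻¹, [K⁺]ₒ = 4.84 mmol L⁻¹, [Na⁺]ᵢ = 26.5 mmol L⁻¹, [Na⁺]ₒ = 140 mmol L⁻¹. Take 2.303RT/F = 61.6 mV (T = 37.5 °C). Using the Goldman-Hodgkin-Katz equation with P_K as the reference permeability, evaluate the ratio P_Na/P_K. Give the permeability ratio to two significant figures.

0.12

Let α = P_Na/P_K. GHK: Vm = 61.6·log₁₀[(Kₒ + α·Naₒ)/(Kᵢ + α·Naᵢ)].
10^(Vm/61.6) = 10^(-52.0/61.6) = 0.14317
So 0.14317·(Kᵢ + α·Naᵢ) = Kₒ + α·Naₒ → α = (0.14317·144.0 − 4.84) / (140.0 − 0.14317·26.5)
α = (20.62 − 4.84) / (140.0 − 3.794) = 15.78/136.2 = 0.1158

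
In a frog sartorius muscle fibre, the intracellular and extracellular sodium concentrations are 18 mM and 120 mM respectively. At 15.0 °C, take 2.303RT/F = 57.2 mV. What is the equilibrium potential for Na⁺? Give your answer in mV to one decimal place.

47.1 mV

E = (57.2/z) · log₁₀([Na⁺]_out/[Na⁺]_in) with z = +1.
= (57.2/1) · log₁₀(120/18) = 57.20 · log₁₀(6.667)
= 57.20 · (0.8239) = 47.13 mV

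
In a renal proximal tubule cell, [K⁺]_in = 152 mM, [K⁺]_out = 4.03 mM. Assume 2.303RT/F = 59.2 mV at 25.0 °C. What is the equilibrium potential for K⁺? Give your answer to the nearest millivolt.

-93 mV

E = (59.2/z) · log₁₀([K⁺]_out/[K⁺]_in) with z = +1.
= (59.2/1) · log₁₀(4.03/152) = 59.20 · log₁₀(0.02651)
= 59.20 · (-1.5765) = -93.33 mV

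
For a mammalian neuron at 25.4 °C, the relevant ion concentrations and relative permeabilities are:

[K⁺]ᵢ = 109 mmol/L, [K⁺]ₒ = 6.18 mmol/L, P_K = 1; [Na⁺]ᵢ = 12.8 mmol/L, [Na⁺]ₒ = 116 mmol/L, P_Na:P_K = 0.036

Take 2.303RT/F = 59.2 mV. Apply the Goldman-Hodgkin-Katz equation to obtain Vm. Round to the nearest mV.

-61 mV

Vm = 59.2 · log₁₀[(Σ P·[cation]ₒ + Σ P·[anion]ᵢ) / (Σ P·[cation]ᵢ + Σ P·[anion]ₒ)]
Numerator = 1×6.18 + 0.036×116 = 10.36
Denominator = 1×109 + 0.036×12.8 = 109.5
Vm = 59.2 · log₁₀(0.094609) = 59.2 × (-1.0241) = -60.62 mV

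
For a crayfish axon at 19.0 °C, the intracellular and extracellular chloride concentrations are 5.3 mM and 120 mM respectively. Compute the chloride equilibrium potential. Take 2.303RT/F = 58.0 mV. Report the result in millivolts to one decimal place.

E = (58.0/z) · log₁₀([Cl⁻]_out/[Cl⁻]_in) with z = -1.
For an anion, dividing by z = -1 reverses the sign.
= (58.0/-1) · log₁₀(120/5.3) = -58.00 · log₁₀(22.64)
= -58.00 · (1.3549) = -78.58 mV

-78.6 mV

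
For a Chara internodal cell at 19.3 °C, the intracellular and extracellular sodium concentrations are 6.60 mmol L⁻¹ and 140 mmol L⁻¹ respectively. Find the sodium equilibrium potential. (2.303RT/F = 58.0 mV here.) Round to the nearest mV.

77 mV

E = (58.0/z) · log₁₀([Na⁺]_out/[Na⁺]_in) with z = +1.
= (58.0/1) · log₁₀(140/6.60) = 58.00 · log₁₀(21.21)
= 58.00 · (1.3266) = 76.94 mV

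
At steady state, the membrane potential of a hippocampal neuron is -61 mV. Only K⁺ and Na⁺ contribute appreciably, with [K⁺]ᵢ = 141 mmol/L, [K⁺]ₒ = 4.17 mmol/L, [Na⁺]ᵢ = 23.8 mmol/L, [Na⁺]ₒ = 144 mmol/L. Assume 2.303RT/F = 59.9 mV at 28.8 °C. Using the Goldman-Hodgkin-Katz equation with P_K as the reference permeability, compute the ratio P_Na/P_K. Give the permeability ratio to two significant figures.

0.066

Let α = P_Na/P_K. GHK: Vm = 59.9·log₁₀[(Kₒ + α·Naₒ)/(Kᵢ + α·Naᵢ)].
10^(Vm/59.9) = 10^(-61.0/59.9) = 0.09586
So 0.09586·(Kᵢ + α·Naᵢ) = Kₒ + α·Naₒ → α = (0.09586·141.0 − 4.17) / (144.0 − 0.09586·23.8)
α = (13.52 − 4.17) / (144.0 − 2.281) = 9.346/141.7 = 0.06595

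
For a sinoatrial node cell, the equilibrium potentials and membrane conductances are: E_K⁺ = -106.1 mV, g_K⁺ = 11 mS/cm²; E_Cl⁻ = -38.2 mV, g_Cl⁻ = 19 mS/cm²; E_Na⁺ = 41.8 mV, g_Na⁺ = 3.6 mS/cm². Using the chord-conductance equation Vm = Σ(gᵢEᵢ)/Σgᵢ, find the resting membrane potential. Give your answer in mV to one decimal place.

Σ gᵢEᵢ = 11·(-106.1) + 19·(-38.2) + 3.6·(41.8) = -1742.42
Σ gᵢ = 11 + 19 + 3.6 = 33.6
Vm = -1742.42 / 33.6 = -51.86 mV

-51.9 mV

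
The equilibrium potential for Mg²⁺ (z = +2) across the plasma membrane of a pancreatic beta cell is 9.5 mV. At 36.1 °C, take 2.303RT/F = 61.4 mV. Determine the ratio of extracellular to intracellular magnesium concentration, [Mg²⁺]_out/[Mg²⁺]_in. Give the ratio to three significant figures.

2.04

log₁₀([out]/[in]) = E·z/(61.4) = 9.5 × 2 / 61.4 = 0.3094
[out]/[in] = 10^(0.3094) = 2.039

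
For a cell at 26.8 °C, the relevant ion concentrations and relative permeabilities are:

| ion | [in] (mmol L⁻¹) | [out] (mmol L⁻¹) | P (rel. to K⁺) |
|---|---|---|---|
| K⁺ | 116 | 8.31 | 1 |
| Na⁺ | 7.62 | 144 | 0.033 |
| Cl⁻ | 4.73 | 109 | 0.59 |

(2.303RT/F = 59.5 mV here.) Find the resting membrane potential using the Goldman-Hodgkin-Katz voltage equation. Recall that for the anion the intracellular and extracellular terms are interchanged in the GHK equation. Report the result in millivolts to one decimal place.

Vm = 59.5 · log₁₀[(Σ P·[cation]ₒ + Σ P·[anion]ᵢ) / (Σ P·[cation]ᵢ + Σ P·[anion]ₒ)]
Numerator = 1×8.31 + 0.033×144 + 0.59×4.73 = 15.85
Denominator = 1×116 + 0.033×7.62 + 0.59×109 = 180.6
Vm = 59.5 · log₁₀(0.087797) = 59.5 × (-1.0565) = -62.86 mV

-62.9 mV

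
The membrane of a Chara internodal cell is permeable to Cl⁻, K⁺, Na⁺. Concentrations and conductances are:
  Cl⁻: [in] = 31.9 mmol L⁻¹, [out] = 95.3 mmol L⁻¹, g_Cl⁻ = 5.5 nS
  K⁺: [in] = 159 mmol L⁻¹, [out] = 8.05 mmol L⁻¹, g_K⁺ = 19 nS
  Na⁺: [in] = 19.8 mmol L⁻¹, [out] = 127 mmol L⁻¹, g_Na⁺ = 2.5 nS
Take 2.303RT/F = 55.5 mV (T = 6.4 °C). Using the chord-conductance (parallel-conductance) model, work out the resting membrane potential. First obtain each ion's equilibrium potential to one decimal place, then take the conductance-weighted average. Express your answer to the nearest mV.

E_Cl⁻ = (55.5/-1)·log₁₀(95.3/31.9) = -26.4 mV
E_K⁺ = (55.5/1)·log₁₀(8.05/159) = -71.9 mV
E_Na⁺ = (55.5/1)·log₁₀(127/19.8) = 44.8 mV
Vm = (Σ gᵢEᵢ)/(Σ gᵢ) = (5.5·-26.4 + 19·-71.9 + 2.5·44.8) / (5.5 + 19 + 2.5)
= -1399.30 / 27 = -51.83 mV

-52 mV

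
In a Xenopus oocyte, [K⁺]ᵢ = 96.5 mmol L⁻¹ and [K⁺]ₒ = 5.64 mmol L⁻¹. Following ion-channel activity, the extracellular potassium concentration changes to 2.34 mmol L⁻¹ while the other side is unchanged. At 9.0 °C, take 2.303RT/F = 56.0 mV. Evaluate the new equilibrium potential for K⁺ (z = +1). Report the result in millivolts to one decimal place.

After the shift: [K⁺]_out = 2.34, [K⁺]_in = 96.5 mmol L⁻¹.
E_new = (56.0/1)·log₁₀(2.34/96.5) = 56.00 · (-1.6153) = -90.46 mV

-90.5 mV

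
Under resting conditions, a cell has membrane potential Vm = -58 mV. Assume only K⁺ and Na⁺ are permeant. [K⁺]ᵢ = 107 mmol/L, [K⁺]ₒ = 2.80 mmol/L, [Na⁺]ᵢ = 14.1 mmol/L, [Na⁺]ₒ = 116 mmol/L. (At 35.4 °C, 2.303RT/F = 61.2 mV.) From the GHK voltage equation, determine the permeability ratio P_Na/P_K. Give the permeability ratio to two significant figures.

Let α = P_Na/P_K. GHK: Vm = 61.2·log₁₀[(Kₒ + α·Naₒ)/(Kᵢ + α·Naᵢ)].
10^(Vm/61.2) = 10^(-58.0/61.2) = 0.11279
So 0.11279·(Kᵢ + α·Naᵢ) = Kₒ + α·Naₒ → α = (0.11279·107.0 − 2.8) / (116.0 − 0.11279·14.1)
α = (12.07 − 2.8) / (116.0 − 1.59) = 9.269/114.4 = 0.08102

0.081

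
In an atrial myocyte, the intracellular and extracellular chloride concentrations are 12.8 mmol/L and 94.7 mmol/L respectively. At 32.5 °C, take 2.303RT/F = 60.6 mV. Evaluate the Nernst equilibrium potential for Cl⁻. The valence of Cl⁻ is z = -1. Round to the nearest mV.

-53 mV

E = (60.6/z) · log₁₀([Cl⁻]_out/[Cl⁻]_in) with z = -1.
For an anion, dividing by z = -1 reverses the sign.
= (60.6/-1) · log₁₀(94.7/12.8) = -60.60 · log₁₀(7.398)
= -60.60 · (0.8691) = -52.67 mV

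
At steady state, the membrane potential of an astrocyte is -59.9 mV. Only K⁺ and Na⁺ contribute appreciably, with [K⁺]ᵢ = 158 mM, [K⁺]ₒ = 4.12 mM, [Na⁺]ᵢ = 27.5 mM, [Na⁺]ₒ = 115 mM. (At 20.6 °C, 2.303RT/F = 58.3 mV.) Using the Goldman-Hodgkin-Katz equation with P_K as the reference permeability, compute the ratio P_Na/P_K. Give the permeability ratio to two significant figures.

Let α = P_Na/P_K. GHK: Vm = 58.3·log₁₀[(Kₒ + α·Naₒ)/(Kᵢ + α·Naᵢ)].
10^(Vm/58.3) = 10^(-59.9/58.3) = 0.093876
So 0.093876·(Kᵢ + α·Naᵢ) = Kₒ + α·Naₒ → α = (0.093876·158.0 − 4.12) / (115.0 − 0.093876·27.5)
α = (14.83 − 4.12) / (115.0 − 2.582) = 10.71/112.4 = 0.09529

0.095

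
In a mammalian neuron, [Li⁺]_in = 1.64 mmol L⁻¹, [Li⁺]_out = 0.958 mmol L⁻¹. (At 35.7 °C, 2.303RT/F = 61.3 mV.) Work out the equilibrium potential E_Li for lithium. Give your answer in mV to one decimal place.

-14.3 mV

E = (61.3/z) · log₁₀([Li⁺]_out/[Li⁺]_in) with z = +1.
= (61.3/1) · log₁₀(0.958/1.64) = 61.30 · log₁₀(0.5841)
= 61.30 · (-0.2335) = -14.31 mV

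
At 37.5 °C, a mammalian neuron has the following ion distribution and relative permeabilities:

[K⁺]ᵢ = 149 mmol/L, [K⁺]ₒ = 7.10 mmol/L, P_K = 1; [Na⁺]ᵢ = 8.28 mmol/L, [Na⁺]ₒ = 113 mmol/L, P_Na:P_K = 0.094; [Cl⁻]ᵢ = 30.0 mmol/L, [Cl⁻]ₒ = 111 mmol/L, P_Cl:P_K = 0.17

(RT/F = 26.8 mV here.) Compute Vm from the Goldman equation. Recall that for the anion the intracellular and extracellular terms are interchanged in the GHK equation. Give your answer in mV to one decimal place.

Vm = 26.8 · ln[(Σ P·[cation]ₒ + Σ P·[anion]ᵢ) / (Σ P·[cation]ᵢ + Σ P·[anion]ₒ)]
Numerator = 1×7.10 + 0.094×113 + 0.17×30.0 = 22.82
Denominator = 1×149 + 0.094×8.28 + 0.17×111 = 168.6
Vm = 26.8 · ln(0.13532) = 26.8 × (-2.0001) = -53.60 mV

-53.6 mV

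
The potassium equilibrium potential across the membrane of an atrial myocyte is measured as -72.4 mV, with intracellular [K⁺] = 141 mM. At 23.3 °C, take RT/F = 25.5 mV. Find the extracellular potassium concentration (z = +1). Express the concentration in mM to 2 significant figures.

Nernst: E = (25.5/1) · ln([out]/[in]), so ln([out]/[in]) = -72.4 × 1 / 25.5 = -2.8392.
[out]/[in] = e^(-2.8392) = 0.05847.
[out] = 0.05847 × 141 = 8.244 mM.

8.2 mM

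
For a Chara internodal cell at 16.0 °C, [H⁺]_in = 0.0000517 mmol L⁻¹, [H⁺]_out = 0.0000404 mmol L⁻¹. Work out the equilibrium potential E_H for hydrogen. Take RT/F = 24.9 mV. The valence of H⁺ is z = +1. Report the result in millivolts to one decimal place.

-6.1 mV

E = (24.9/z) · ln([H⁺]_out/[H⁺]_in) with z = +1.
= (24.9/1) · ln(0.0000404/0.0000517) = 24.90 · ln(0.7814)
= 24.90 · (-0.2466) = -6.14 mV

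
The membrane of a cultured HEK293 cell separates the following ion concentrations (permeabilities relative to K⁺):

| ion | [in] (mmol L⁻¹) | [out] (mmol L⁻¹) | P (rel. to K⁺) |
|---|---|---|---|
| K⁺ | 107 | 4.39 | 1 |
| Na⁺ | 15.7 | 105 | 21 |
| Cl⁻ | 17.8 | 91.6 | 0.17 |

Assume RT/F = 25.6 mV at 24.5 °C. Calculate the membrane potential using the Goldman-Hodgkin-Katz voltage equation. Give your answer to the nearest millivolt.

Vm = 25.6 · ln[(Σ P·[cation]ₒ + Σ P·[anion]ᵢ) / (Σ P·[cation]ᵢ + Σ P·[anion]ₒ)]
Numerator = 1×4.39 + 21×105 + 0.17×17.8 = 2212
Denominator = 1×107 + 21×15.7 + 0.17×91.6 = 452.3
Vm = 25.6 · ln(4.8918) = 25.6 × (1.5876) = 40.64 mV

41 mV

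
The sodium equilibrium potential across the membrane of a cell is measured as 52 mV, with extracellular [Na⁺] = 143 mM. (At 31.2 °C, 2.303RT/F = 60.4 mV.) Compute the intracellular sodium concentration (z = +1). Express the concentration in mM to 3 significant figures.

Nernst: E = (60.4/1) · log₁₀([out]/[in]), so log₁₀([out]/[in]) = 52.0 × 1 / 60.4 = 0.8609.
[out]/[in] = 10^(0.8609) = 7.26.
[in] = 143 / 7.26 = 19.7 mM.

19.7 mM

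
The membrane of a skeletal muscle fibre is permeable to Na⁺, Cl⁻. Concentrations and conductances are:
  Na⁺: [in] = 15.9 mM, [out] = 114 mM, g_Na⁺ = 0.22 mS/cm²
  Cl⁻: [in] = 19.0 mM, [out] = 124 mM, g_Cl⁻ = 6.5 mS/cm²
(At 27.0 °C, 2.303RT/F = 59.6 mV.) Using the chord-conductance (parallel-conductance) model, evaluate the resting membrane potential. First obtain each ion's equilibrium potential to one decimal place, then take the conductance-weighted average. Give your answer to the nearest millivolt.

E_Na⁺ = (59.6/1)·log₁₀(114/15.9) = 51.0 mV
E_Cl⁻ = (59.6/-1)·log₁₀(124/19.0) = -48.6 mV
Vm = (Σ gᵢEᵢ)/(Σ gᵢ) = (0.22·51.0 + 6.5·-48.6) / (0.22 + 6.5)
= -304.68 / 6.72 = -45.34 mV

-45 mV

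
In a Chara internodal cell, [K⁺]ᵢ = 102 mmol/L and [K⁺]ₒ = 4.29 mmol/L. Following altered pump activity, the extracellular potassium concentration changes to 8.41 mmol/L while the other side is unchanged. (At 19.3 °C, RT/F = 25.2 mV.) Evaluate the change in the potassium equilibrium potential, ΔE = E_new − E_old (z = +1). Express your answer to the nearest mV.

E_old = (25.2/1)·ln(4.29/102) = -79.85 mV
E_new = (25.2/1)·ln(8.41/102) = -62.89 mV
ΔE = -62.89 − (-79.85) = 16.96 mV

17 mV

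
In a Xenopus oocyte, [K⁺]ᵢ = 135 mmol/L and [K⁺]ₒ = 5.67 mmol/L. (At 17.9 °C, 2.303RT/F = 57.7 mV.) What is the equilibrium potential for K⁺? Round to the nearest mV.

E = (57.7/z) · log₁₀([K⁺]_out/[K⁺]_in) with z = +1.
= (57.7/1) · log₁₀(5.67/135) = 57.70 · log₁₀(0.042)
= 57.70 · (-1.3768) = -79.44 mV

-79 mV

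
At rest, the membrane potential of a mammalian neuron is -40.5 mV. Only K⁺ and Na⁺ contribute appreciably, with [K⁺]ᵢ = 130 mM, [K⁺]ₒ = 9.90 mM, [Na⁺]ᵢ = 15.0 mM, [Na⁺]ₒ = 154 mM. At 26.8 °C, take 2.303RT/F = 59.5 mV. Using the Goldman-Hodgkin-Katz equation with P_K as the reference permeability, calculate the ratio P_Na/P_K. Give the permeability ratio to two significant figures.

0.11

Let α = P_Na/P_K. GHK: Vm = 59.5·log₁₀[(Kₒ + α·Naₒ)/(Kᵢ + α·Naᵢ)].
10^(Vm/59.5) = 10^(-40.5/59.5) = 0.20861
So 0.20861·(Kᵢ + α·Naᵢ) = Kₒ + α·Naₒ → α = (0.20861·130.0 − 9.9) / (154.0 − 0.20861·15.0)
α = (27.12 − 9.9) / (154.0 − 3.129) = 17.22/150.9 = 0.1141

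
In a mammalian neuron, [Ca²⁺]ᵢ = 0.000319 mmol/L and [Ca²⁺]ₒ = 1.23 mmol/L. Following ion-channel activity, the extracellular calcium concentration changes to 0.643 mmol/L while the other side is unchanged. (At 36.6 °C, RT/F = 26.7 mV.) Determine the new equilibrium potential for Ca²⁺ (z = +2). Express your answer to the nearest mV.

After the shift: [Ca²⁺]_out = 0.643, [Ca²⁺]_in = 0.000319 mmol/L.
E_new = (26.7/2)·ln(0.643/0.000319) = 13.35 · (7.6087) = 101.58 mV

102 mV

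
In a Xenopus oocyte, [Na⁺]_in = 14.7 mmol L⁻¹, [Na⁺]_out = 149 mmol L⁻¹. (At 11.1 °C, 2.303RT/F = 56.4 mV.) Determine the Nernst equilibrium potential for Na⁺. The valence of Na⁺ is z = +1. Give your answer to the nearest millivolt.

57 mV

E = (56.4/z) · log₁₀([Na⁺]_out/[Na⁺]_in) with z = +1.
= (56.4/1) · log₁₀(149/14.7) = 56.40 · log₁₀(10.14)
= 56.40 · (1.0059) = 56.73 mV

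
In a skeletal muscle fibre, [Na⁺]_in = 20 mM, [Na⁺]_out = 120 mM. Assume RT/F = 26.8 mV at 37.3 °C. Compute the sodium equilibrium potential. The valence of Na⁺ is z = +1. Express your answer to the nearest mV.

48 mV

E = (26.8/z) · ln([Na⁺]_out/[Na⁺]_in) with z = +1.
= (26.8/1) · ln(120/20) = 26.80 · ln(6)
= 26.80 · (1.7918) = 48.02 mV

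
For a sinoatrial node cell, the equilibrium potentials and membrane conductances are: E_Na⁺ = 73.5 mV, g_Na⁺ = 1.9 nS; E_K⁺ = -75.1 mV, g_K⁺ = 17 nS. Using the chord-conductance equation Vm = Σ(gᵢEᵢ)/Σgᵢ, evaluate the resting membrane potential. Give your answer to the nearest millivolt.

Σ gᵢEᵢ = 1.9·(73.5) + 17·(-75.1) = -1137.05
Σ gᵢ = 1.9 + 17 = 18.9
Vm = -1137.05 / 18.9 = -60.16 mV

-60 mV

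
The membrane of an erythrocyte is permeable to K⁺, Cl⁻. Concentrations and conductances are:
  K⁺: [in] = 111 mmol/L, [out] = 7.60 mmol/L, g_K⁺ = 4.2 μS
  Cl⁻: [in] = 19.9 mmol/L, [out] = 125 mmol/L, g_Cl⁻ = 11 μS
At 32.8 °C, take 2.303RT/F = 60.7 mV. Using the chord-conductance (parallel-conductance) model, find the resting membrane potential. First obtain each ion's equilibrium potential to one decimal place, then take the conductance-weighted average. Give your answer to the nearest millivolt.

-55 mV

E_K⁺ = (60.7/1)·log₁₀(7.60/111) = -70.7 mV
E_Cl⁻ = (60.7/-1)·log₁₀(125/19.9) = -48.4 mV
Vm = (Σ gᵢEᵢ)/(Σ gᵢ) = (4.2·-70.7 + 11·-48.4) / (4.2 + 11)
= -829.34 / 15.2 = -54.56 mV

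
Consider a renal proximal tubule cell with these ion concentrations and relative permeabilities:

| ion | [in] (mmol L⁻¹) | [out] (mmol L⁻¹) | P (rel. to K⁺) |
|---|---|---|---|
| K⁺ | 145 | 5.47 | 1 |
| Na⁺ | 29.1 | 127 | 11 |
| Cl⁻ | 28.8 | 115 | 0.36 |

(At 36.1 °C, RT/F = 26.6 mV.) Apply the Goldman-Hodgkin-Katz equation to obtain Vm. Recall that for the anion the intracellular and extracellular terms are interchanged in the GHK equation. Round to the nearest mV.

27 mV

Vm = 26.6 · ln[(Σ P·[cation]ₒ + Σ P·[anion]ᵢ) / (Σ P·[cation]ᵢ + Σ P·[anion]ₒ)]
Numerator = 1×5.47 + 11×127 + 0.36×28.8 = 1413
Denominator = 1×145 + 11×29.1 + 0.36×115 = 506.5
Vm = 26.6 · ln(2.7894) = 26.6 × (1.0258) = 27.29 mV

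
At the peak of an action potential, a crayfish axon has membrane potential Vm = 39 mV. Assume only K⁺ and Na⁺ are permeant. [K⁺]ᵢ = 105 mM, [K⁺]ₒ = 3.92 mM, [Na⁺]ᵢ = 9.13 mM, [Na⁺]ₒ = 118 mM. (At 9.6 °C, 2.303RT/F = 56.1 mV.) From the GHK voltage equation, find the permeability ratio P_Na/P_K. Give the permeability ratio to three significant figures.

Let α = P_Na/P_K. GHK: Vm = 56.1·log₁₀[(Kₒ + α·Naₒ)/(Kᵢ + α·Naᵢ)].
10^(Vm/56.1) = 10^(39.0/56.1) = 4.9566
So 4.9566·(Kᵢ + α·Naᵢ) = Kₒ + α·Naₒ → α = (4.9566·105.0 − 3.92) / (118.0 − 4.9566·9.13)
α = (520.4 − 3.92) / (118.0 − 45.25) = 516.5/72.75 = 7.1

7.10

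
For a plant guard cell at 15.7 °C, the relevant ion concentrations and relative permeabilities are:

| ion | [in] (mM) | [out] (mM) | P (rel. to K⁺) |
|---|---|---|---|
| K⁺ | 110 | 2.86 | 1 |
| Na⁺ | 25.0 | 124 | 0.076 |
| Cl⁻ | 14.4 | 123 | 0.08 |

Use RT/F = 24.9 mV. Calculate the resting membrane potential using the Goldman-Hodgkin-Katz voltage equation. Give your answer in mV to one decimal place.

Vm = 24.9 · ln[(Σ P·[cation]ₒ + Σ P·[anion]ᵢ) / (Σ P·[cation]ᵢ + Σ P·[anion]ₒ)]
Numerator = 1×2.86 + 0.076×124 + 0.08×14.4 = 13.44
Denominator = 1×110 + 0.076×25.0 + 0.08×123 = 121.7
Vm = 24.9 · ln(0.11037) = 24.9 × (-2.2039) = -54.88 mV

-54.9 mV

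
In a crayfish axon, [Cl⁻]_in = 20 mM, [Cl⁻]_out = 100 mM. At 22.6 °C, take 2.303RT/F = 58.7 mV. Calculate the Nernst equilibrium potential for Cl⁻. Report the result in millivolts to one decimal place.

-41.0 mV

E = (58.7/z) · log₁₀([Cl⁻]_out/[Cl⁻]_in) with z = -1.
For an anion, dividing by z = -1 reverses the sign.
= (58.7/-1) · log₁₀(100/20) = -58.70 · log₁₀(5)
= -58.70 · (0.6990) = -41.03 mV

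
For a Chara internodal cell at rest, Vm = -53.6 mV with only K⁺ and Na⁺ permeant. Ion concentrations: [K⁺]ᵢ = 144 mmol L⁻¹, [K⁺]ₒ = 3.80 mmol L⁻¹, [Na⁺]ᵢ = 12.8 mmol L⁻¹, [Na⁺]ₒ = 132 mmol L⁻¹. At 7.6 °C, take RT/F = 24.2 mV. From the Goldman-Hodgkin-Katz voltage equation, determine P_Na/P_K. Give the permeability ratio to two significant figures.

0.091

Let α = P_Na/P_K. GHK: Vm = 24.2·ln[(Kₒ + α·Naₒ)/(Kᵢ + α·Naᵢ)].
e^(Vm/24.2) = e^(-53.6/24.2) = 0.10917
So 0.10917·(Kᵢ + α·Naᵢ) = Kₒ + α·Naₒ → α = (0.10917·144.0 − 3.8) / (132.0 − 0.10917·12.8)
α = (15.72 − 3.8) / (132.0 − 1.397) = 11.92/130.6 = 0.09127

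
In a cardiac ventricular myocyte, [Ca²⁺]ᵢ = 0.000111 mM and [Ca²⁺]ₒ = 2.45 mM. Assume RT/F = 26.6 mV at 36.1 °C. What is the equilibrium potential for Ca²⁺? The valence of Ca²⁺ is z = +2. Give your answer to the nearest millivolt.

E = (26.6/z) · ln([Ca²⁺]_out/[Ca²⁺]_in) with z = +2.
= (26.6/2) · ln(2.45/0.000111) = 13.30 · ln(2.207e+04)
= 13.30 · (10.0021) = 133.03 mV

133 mV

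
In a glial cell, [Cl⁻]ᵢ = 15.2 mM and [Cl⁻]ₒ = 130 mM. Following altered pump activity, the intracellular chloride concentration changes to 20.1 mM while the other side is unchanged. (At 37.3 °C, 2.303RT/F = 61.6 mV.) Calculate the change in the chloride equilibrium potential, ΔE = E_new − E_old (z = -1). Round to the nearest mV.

7 mV

E_old = (61.6/-1)·log₁₀(130/15.2) = -57.42 mV
E_new = (61.6/-1)·log₁₀(130/20.1) = -49.94 mV
ΔE = -49.94 − (-57.42) = 7.48 mV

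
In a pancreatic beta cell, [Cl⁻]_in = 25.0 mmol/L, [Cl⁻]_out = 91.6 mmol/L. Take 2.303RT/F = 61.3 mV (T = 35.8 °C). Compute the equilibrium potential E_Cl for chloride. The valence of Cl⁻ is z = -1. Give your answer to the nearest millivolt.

-35 mV

E = (61.3/z) · log₁₀([Cl⁻]_out/[Cl⁻]_in) with z = -1.
For an anion, dividing by z = -1 reverses the sign.
= (61.3/-1) · log₁₀(91.6/25.0) = -61.30 · log₁₀(3.664)
= -61.30 · (0.5640) = -34.57 mV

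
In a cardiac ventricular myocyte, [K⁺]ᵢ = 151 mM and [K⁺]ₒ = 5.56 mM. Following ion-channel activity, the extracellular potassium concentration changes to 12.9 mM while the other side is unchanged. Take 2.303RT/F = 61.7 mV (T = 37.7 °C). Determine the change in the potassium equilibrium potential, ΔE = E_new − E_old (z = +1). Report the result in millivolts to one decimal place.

22.6 mV

E_old = (61.7/1)·log₁₀(5.56/151) = -88.47 mV
E_new = (61.7/1)·log₁₀(12.9/151) = -65.92 mV
ΔE = -65.92 − (-88.47) = 22.55 mV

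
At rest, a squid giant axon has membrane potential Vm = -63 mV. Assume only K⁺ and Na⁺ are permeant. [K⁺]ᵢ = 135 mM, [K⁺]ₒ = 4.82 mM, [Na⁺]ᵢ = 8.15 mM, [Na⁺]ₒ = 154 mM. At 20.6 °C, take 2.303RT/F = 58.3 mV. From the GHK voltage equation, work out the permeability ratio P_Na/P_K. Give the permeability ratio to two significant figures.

0.042

Let α = P_Na/P_K. GHK: Vm = 58.3·log₁₀[(Kₒ + α·Naₒ)/(Kᵢ + α·Naᵢ)].
10^(Vm/58.3) = 10^(-63.0/58.3) = 0.083058
So 0.083058·(Kᵢ + α·Naᵢ) = Kₒ + α·Naₒ → α = (0.083058·135.0 − 4.82) / (154.0 − 0.083058·8.15)
α = (11.21 − 4.82) / (154.0 − 0.6769) = 6.393/153.3 = 0.0417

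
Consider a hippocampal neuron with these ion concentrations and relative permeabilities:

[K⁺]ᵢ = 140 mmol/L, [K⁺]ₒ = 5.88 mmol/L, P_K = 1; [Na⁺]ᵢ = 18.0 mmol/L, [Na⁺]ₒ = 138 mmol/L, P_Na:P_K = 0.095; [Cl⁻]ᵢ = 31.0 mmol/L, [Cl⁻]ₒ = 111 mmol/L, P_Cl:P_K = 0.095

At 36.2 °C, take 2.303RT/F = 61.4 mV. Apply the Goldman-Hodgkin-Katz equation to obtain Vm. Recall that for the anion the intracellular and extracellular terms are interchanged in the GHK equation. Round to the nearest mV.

Vm = 61.4 · log₁₀[(Σ P·[cation]ₒ + Σ P·[anion]ᵢ) / (Σ P·[cation]ᵢ + Σ P·[anion]ₒ)]
Numerator = 1×5.88 + 0.095×138 + 0.095×31.0 = 21.93
Denominator = 1×140 + 0.095×18.0 + 0.095×111 = 152.3
Vm = 61.4 · log₁₀(0.14407) = 61.4 × (-0.8414) = -51.66 mV

-52 mV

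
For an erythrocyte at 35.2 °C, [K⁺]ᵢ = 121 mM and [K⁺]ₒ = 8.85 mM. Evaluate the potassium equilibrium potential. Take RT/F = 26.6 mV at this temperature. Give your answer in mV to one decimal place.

E = (26.6/z) · ln([K⁺]_out/[K⁺]_in) with z = +1.
= (26.6/1) · ln(8.85/121) = 26.60 · ln(0.07314)
= 26.60 · (-2.6154) = -69.57 mV

-69.6 mV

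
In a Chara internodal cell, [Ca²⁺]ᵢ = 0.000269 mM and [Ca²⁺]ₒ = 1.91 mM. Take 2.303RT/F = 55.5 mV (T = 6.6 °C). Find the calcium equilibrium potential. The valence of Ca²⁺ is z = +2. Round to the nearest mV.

E = (55.5/z) · log₁₀([Ca²⁺]_out/[Ca²⁺]_in) with z = +2.
= (55.5/2) · log₁₀(1.91/0.000269) = 27.75 · log₁₀(7100)
= 27.75 · (3.8513) = 106.87 mV

107 mV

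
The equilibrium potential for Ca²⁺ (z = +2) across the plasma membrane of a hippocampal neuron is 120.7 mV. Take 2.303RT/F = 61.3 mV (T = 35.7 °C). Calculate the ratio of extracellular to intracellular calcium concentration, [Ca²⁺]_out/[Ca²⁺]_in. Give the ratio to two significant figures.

8700

log₁₀([out]/[in]) = E·z/(61.3) = 120.7 × 2 / 61.3 = 3.9380
[out]/[in] = 10^(3.9380) = 8670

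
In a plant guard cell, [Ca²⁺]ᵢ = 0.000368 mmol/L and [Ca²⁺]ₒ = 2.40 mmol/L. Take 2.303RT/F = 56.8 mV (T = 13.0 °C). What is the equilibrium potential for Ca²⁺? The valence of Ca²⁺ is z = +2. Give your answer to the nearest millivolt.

E = (56.8/z) · log₁₀([Ca²⁺]_out/[Ca²⁺]_in) with z = +2.
= (56.8/2) · log₁₀(2.40/0.000368) = 28.40 · log₁₀(6522)
= 28.40 · (3.8144) = 108.33 mV

108 mV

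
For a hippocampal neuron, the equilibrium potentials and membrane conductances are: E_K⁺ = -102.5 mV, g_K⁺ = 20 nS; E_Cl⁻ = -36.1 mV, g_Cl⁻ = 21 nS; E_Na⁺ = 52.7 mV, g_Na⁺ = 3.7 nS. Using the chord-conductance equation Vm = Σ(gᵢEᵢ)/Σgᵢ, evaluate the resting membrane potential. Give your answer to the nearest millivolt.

Σ gᵢEᵢ = 20·(-102.5) + 21·(-36.1) + 3.7·(52.7) = -2613.11
Σ gᵢ = 20 + 21 + 3.7 = 44.7
Vm = -2613.11 / 44.7 = -58.46 mV

-58 mV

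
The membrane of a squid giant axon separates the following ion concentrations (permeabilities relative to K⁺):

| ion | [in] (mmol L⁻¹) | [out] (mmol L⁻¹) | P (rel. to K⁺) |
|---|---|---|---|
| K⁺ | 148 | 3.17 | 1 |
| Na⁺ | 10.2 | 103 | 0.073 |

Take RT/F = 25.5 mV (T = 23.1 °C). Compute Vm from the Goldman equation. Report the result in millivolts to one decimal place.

-67.1 mV

Vm = 25.5 · ln[(Σ P·[cation]ₒ + Σ P·[anion]ᵢ) / (Σ P·[cation]ᵢ + Σ P·[anion]ₒ)]
Numerator = 1×3.17 + 0.073×103 = 10.69
Denominator = 1×148 + 0.073×10.2 = 148.7
Vm = 25.5 · ln(0.071861) = 25.5 × (-2.6330) = -67.14 mV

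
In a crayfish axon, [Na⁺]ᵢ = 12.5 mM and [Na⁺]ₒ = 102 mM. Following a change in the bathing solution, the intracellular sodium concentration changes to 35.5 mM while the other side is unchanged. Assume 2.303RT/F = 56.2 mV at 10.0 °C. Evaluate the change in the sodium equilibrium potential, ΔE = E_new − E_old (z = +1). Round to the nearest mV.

-25 mV

E_old = (56.2/1)·log₁₀(102/12.5) = 51.24 mV
E_new = (56.2/1)·log₁₀(102/35.5) = 25.76 mV
ΔE = 25.76 − (51.24) = -25.48 mV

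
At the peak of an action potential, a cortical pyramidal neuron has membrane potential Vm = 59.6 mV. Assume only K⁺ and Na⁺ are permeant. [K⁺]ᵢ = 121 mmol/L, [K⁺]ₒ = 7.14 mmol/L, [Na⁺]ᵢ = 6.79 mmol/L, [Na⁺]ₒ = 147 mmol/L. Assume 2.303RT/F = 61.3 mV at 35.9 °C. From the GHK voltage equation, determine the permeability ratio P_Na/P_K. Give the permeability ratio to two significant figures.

Let α = P_Na/P_K. GHK: Vm = 61.3·log₁₀[(Kₒ + α·Naₒ)/(Kᵢ + α·Naᵢ)].
10^(Vm/61.3) = 10^(59.6/61.3) = 9.3814
So 9.3814·(Kᵢ + α·Naᵢ) = Kₒ + α·Naₒ → α = (9.3814·121.0 − 7.14) / (147.0 − 9.3814·6.79)
α = (1135 − 7.14) / (147.0 − 63.7) = 1128/83.3 = 13.54

14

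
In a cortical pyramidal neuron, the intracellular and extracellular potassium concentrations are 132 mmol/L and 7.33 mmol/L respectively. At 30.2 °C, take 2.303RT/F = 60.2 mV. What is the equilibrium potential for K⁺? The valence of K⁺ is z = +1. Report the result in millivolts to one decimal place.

-75.6 mV

E = (60.2/z) · log₁₀([K⁺]_out/[K⁺]_in) with z = +1.
= (60.2/1) · log₁₀(7.33/132) = 60.20 · log₁₀(0.05553)
= 60.20 · (-1.2555) = -75.58 mV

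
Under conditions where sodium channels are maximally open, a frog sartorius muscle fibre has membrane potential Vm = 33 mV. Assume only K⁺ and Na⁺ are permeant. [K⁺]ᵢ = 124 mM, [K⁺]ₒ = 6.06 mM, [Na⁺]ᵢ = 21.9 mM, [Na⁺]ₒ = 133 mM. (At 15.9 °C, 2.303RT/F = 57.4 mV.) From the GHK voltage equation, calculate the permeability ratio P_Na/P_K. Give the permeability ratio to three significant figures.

9.07

Let α = P_Na/P_K. GHK: Vm = 57.4·log₁₀[(Kₒ + α·Naₒ)/(Kᵢ + α·Naᵢ)].
10^(Vm/57.4) = 10^(33.0/57.4) = 3.7576
So 3.7576·(Kᵢ + α·Naᵢ) = Kₒ + α·Naₒ → α = (3.7576·124.0 − 6.06) / (133.0 − 3.7576·21.9)
α = (465.9 − 6.06) / (133.0 − 82.29) = 459.9/50.71 = 9.069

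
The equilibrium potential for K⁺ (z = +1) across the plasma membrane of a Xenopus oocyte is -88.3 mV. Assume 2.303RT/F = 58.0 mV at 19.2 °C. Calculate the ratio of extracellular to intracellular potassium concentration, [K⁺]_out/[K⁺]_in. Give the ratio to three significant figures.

0.0300

log₁₀([out]/[in]) = E·z/(58.0) = -88.3 × 1 / 58.0 = -1.5224
[out]/[in] = 10^(-1.5224) = 0.03003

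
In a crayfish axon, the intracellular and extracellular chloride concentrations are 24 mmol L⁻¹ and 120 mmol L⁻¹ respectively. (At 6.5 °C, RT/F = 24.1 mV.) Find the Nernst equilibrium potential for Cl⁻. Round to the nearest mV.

-39 mV

E = (24.1/z) · ln([Cl⁻]_out/[Cl⁻]_in) with z = -1.
For an anion, dividing by z = -1 reverses the sign.
= (24.1/-1) · ln(120/24) = -24.10 · ln(5)
= -24.10 · (1.6094) = -38.79 mV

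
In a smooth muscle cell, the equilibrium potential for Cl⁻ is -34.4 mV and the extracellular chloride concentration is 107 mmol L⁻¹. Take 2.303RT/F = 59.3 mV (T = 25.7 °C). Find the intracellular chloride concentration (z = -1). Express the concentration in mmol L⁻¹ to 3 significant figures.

28.1 mmol L⁻¹

Nernst: E = (59.3/-1) · log₁₀([out]/[in]), so log₁₀([out]/[in]) = -34.4 × -1 / 59.3 = 0.5801.
[out]/[in] = 10^(0.5801) = 3.803.
[in] = 107 / 3.803 = 28.14 mmol L⁻¹.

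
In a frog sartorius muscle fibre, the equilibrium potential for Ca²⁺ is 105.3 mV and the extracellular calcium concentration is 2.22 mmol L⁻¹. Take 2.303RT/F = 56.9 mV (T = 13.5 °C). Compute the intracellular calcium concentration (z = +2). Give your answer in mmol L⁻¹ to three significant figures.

0.000442 mmol L⁻¹

Nernst: E = (56.9/2) · log₁₀([out]/[in]), so log₁₀([out]/[in]) = 105.3 × 2 / 56.9 = 3.7012.
[out]/[in] = 10^(3.7012) = 5026.
[in] = 2.22 / 5026 = 0.0004417 mmol L⁻¹.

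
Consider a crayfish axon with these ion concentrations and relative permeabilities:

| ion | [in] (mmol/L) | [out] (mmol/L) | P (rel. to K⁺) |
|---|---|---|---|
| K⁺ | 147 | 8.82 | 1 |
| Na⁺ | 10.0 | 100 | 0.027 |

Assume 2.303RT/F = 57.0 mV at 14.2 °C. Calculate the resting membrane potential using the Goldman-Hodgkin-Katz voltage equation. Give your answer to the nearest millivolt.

Vm = 57.0 · log₁₀[(Σ P·[cation]ₒ + Σ P·[anion]ᵢ) / (Σ P·[cation]ᵢ + Σ P·[anion]ₒ)]
Numerator = 1×8.82 + 0.027×100 = 11.52
Denominator = 1×147 + 0.027×10.0 = 147.3
Vm = 57.0 · log₁₀(0.078224) = 57.0 × (-1.1067) = -63.08 mV

-63 mV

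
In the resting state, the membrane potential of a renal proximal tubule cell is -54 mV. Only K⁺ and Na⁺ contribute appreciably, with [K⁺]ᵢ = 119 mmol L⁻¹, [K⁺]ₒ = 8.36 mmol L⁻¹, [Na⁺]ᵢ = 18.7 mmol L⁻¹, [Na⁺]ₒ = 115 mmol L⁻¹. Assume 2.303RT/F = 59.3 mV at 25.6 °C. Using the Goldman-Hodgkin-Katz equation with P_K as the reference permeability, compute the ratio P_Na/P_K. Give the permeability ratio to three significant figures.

Let α = P_Na/P_K. GHK: Vm = 59.3·log₁₀[(Kₒ + α·Naₒ)/(Kᵢ + α·Naᵢ)].
10^(Vm/59.3) = 10^(-54.0/59.3) = 0.12285
So 0.12285·(Kᵢ + α·Naᵢ) = Kₒ + α·Naₒ → α = (0.12285·119.0 − 8.36) / (115.0 − 0.12285·18.7)
α = (14.62 − 8.36) / (115.0 − 2.297) = 6.259/112.7 = 0.05554

0.0555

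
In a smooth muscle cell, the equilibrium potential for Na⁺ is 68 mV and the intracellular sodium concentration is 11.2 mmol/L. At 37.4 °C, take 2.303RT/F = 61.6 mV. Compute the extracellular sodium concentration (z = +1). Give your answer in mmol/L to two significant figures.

Nernst: E = (61.6/1) · log₁₀([out]/[in]), so log₁₀([out]/[in]) = 68.0 × 1 / 61.6 = 1.1039.
[out]/[in] = 10^(1.1039) = 12.7.
[out] = 12.7 × 11.2 = 142.3 mmol/L.

140 mmol/L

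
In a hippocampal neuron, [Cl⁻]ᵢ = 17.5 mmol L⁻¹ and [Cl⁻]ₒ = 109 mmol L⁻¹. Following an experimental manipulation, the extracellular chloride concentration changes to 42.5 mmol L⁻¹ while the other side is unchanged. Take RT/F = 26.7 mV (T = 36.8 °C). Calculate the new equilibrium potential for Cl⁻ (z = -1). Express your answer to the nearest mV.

After the shift: [Cl⁻]_out = 42.5, [Cl⁻]_in = 17.5 mmol L⁻¹.
E_new = (26.7/-1)·ln(42.5/17.5) = -26.70 · (0.8873) = -23.69 mV

-24 mV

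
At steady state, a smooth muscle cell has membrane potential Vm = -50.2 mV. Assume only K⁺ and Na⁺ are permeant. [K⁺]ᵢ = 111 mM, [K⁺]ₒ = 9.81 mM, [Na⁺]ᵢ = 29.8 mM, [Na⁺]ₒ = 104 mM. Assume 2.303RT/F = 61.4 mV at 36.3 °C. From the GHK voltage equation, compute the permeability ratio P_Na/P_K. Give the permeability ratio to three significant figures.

Let α = P_Na/P_K. GHK: Vm = 61.4·log₁₀[(Kₒ + α·Naₒ)/(Kᵢ + α·Naᵢ)].
10^(Vm/61.4) = 10^(-50.2/61.4) = 0.1522
So 0.1522·(Kᵢ + α·Naᵢ) = Kₒ + α·Naₒ → α = (0.1522·111.0 − 9.81) / (104.0 − 0.1522·29.8)
α = (16.89 − 9.81) / (104.0 − 4.536) = 7.084/99.46 = 0.07122

0.0712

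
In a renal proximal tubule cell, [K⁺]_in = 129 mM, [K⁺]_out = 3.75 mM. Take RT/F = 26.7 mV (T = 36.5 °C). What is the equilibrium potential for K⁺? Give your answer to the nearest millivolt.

-94 mV

E = (26.7/z) · ln([K⁺]_out/[K⁺]_in) with z = +1.
= (26.7/1) · ln(3.75/129) = 26.70 · ln(0.02907)
= 26.70 · (-3.5381) = -94.47 mV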